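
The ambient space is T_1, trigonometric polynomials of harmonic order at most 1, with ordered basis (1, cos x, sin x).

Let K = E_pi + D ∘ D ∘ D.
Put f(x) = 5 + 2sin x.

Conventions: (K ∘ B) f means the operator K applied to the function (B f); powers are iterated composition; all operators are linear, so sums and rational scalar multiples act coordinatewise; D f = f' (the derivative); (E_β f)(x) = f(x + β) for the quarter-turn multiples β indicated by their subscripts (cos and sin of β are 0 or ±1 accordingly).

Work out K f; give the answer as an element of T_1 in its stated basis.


E_pi f = 5 - 2sin x
D f = 2cos x
D D f = -2sin x
D D D f = -2cos x
(E_pi + D ∘ D ∘ D) f = 5 - 2cos x - 2sin x

the result is g(x) = 5 - 2cos x - 2sin x


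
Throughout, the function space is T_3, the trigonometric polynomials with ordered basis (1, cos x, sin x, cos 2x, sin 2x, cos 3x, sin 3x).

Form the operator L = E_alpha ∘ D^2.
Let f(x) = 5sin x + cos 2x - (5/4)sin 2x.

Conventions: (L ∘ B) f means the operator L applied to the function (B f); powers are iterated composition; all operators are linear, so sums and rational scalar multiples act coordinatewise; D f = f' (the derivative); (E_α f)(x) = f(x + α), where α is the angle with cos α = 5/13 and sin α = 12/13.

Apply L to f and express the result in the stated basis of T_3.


the result is g(x) = -(60/13)cos x - (25/13)sin x + (1076/169)cos 2x - (115/169)sin 2x

D f = 5cos x - (5/2)cos 2x - 2sin 2x
D D f = -5sin x - 4cos 2x + 5sin 2x
E_alpha D^2 f = -(60/13)cos x - (25/13)sin x + (1076/169)cos 2x - (115/169)sin 2x


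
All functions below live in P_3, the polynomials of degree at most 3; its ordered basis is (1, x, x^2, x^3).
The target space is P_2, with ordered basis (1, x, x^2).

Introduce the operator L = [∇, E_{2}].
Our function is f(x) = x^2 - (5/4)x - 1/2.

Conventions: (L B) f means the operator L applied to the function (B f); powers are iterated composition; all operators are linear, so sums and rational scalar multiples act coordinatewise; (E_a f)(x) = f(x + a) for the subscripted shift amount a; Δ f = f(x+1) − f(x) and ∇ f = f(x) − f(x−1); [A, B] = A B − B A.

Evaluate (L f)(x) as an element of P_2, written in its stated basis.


the result is g(x) = 0

E_{2} f = x^2 + (11/4)x + 1
∇ E_{2} f = 2x + 7/4
∇ f = 2x - 9/4
E_{2} ∇ f = 2x + 7/4
[∇, E_{2}] f = 0


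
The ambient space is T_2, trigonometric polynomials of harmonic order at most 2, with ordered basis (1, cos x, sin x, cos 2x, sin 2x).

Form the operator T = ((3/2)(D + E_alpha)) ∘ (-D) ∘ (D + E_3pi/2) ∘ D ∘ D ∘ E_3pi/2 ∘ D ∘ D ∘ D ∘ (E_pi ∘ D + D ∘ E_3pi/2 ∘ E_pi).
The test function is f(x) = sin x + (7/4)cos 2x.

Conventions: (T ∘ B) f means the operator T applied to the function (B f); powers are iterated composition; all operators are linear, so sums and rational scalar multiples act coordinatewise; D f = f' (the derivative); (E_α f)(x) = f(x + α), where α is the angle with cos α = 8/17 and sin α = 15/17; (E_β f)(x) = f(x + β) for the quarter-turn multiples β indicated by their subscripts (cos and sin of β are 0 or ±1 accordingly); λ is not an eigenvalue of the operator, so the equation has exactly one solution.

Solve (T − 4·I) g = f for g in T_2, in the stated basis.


the result is g(x) = -(1/4)sin x - (7/16)cos 2x

write g with unknown coordinates in the stated basis and equate coefficients in (T − 4·I) g = f
solving from the highest basis element down gives g = -(1/4)sin x - (7/16)cos 2x
check: T g = 0
so T g − 4·g = sin x + (7/4)cos 2x = f ✓


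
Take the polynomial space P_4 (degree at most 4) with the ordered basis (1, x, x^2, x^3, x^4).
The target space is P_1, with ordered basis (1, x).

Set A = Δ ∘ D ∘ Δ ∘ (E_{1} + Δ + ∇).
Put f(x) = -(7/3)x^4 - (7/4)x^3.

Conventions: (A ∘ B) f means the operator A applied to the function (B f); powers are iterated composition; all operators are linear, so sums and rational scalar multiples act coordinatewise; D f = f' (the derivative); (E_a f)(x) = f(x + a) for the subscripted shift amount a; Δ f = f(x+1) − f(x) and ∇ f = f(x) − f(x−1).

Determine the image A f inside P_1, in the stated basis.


E_{1} f = -(7/3)x^4 - (133/12)x^3 - (77/4)x^2 - (175/12)x - 49/12
Δ f = -(28/3)x^3 - (77/4)x^2 - (175/12)x - 49/12
∇ f = -(28/3)x^3 + (35/4)x^2 - (49/12)x + 7/12
(E_{1} + Δ + ∇) f = -(7/3)x^4 - (119/4)x^3 - (119/4)x^2 - (133/4)x - 91/12
Δ (E_{1} + Δ + ∇) f = -(28/3)x^3 - (413/4)x^2 - (1897/12)x - 1141/12
D Δ (E_{1} + Δ + ∇) f = -28x^2 - (413/2)x - 1897/12
Δ D Δ (E_{1} + Δ + ∇) f = -56x - 469/2

g(x) = -56x - 469/2


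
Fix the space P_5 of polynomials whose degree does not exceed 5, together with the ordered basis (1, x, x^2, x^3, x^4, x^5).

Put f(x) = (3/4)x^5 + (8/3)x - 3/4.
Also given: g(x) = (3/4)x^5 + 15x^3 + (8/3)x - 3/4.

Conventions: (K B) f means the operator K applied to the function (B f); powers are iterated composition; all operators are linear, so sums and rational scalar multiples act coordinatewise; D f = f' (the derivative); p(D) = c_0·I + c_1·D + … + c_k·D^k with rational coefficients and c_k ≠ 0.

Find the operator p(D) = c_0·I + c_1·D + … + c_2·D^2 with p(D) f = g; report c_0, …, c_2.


c_0 = 1, c_1 = 0, c_2 = 1

D^0 f = (3/4)x^5 + (8/3)x - 3/4
D^1 f = (15/4)x^4 + 8/3
D^2 f = 15x^3
matching coefficients of g against c_0 f + c_1 Df + … from the top degree down determines the c_i
solution: c_0 = 1, c_1 = 0, c_2 = 1


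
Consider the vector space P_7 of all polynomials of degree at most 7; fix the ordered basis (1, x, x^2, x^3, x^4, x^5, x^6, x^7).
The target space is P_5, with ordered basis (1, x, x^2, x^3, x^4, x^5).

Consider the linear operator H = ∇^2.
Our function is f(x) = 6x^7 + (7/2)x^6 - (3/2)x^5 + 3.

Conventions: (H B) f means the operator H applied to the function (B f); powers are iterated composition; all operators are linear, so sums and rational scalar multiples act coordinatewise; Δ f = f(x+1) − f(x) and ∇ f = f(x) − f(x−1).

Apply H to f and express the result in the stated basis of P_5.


∇ f = 42x^6 - 105x^5 + 150x^4 - 125x^3 + (117/2)x^2 - (27/2)x + 1
∇ ∇ f = 252x^5 - 1155x^4 + 2490x^3 - 2955x^2 + 1869x - 494

the image equals g(x) = 252x^5 - 1155x^4 + 2490x^3 - 2955x^2 + 1869x - 494


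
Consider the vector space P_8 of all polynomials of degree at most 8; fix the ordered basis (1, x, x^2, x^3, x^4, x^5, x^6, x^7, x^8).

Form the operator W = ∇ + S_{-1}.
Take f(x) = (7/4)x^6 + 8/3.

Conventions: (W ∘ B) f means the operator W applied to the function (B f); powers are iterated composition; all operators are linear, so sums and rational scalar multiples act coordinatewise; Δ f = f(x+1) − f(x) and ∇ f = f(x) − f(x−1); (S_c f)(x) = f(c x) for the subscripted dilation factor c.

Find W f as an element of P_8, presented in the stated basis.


∇ f = (21/2)x^5 - (105/4)x^4 + 35x^3 - (105/4)x^2 + (21/2)x - 7/4
S_{-1} f = (7/4)x^6 + 8/3
(∇ + S_{-1}) f = (7/4)x^6 + (21/2)x^5 - (105/4)x^4 + 35x^3 - (105/4)x^2 + (21/2)x + 11/12

g(x) = (7/4)x^6 + (21/2)x^5 - (105/4)x^4 + 35x^3 - (105/4)x^2 + (21/2)x + 11/12


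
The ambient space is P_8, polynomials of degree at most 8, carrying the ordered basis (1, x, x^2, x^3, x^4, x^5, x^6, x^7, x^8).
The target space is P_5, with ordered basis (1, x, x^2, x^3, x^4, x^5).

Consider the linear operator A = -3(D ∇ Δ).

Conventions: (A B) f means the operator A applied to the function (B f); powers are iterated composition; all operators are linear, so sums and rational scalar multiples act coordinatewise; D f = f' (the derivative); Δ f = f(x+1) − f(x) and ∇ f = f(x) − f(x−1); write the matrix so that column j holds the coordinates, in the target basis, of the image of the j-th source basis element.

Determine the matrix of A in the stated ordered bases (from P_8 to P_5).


the matrix is [[0, 0, 0, -18, 0, -30, 0, -42, 0]; [0, 0, 0, 0, -72, 0, -180, 0, -336]; [0, 0, 0, 0, 0, -180, 0, -630, 0]; [0, 0, 0, 0, 0, 0, -360, 0, -1680]; [0, 0, 0, 0, 0, 0, 0, -630, 0]; [0, 0, 0, 0, 0, 0, 0, 0, -1008]] (rows listed top to bottom)

image of 1: 0
image of x: 0
image of x^2: 0
image of x^3: -18
image of x^4: -72x
image of x^5: -180x^2 - 30
image of x^6: -360x^3 - 180x
image of x^7: -630x^4 - 630x^2 - 42
image of x^8: -1008x^5 - 1680x^3 - 336x
each image's coordinates form column j of the matrix


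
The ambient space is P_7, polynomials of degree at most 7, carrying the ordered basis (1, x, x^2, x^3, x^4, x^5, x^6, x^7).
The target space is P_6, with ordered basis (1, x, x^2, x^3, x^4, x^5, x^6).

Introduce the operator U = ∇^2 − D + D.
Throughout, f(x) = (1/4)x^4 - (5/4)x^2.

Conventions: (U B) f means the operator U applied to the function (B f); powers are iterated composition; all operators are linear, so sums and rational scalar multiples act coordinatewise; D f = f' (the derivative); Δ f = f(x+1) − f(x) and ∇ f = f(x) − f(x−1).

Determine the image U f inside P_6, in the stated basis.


∇ f = x^3 - (3/2)x^2 - (3/2)x + 1
∇ ∇ f = 3x^2 - 6x + 1
D f = x^3 - (5/2)x
(-D) f = -x^3 + (5/2)x
D f = x^3 - (5/2)x
(∇^2 − D + D) f = 3x^2 - 6x + 1

the image equals g(x) = 3x^2 - 6x + 1


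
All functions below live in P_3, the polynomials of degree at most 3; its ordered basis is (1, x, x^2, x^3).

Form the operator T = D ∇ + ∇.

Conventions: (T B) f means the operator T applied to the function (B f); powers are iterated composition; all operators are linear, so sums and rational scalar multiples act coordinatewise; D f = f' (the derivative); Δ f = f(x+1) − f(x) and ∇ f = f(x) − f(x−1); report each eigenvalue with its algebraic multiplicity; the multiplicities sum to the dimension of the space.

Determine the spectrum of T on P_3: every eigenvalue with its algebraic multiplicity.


image of 1: 0
image of x: 1
image of x^2: 2x + 1
image of x^3: 3x^2 + 3x - 2
the matrix is upper triangular; its diagonal is (0, 0, 0, 0)
for a triangular matrix the eigenvalues are the diagonal entries, with algebraic multiplicity their repetition count

λ = 0 (multiplicity 4)


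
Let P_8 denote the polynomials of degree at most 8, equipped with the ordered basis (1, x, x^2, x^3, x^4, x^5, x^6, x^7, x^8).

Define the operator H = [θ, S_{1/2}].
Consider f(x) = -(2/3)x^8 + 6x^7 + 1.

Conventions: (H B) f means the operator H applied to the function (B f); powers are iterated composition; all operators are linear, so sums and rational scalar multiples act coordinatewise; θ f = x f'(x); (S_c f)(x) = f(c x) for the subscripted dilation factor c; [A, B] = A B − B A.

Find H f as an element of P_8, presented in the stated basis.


the result is g(x) = 0

S_{1/2} f = -(1/384)x^8 + (3/64)x^7 + 1
θ S_{1/2} f = -(1/48)x^8 + (21/64)x^7
θ f = -(16/3)x^8 + 42x^7
S_{1/2} θ f = -(1/48)x^8 + (21/64)x^7
[θ, S_{1/2}] f = 0


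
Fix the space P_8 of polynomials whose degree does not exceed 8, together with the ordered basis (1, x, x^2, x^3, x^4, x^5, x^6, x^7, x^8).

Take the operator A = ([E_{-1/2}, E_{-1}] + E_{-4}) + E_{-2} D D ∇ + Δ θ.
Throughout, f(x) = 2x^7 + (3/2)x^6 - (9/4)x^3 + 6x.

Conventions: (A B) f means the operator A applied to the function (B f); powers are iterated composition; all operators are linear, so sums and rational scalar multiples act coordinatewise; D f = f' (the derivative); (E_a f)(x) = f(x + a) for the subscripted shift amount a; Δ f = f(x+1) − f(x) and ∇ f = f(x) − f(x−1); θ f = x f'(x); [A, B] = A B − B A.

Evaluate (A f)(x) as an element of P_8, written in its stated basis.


E_{-1} f = 2x^7 - (25/2)x^6 + 33x^5 - (95/2)x^4 + (151/4)x^3 - (51/4)x^2 + (17/4)x - 17/4
E_{-1/2} E_{-1} f = 2x^7 - (39/2)x^6 + 81x^5 - (1485/8)x^4 + (2007/8)x^3 - (6237/32)x^2 + (1311/16)x - 2367/128
E_{-1/2} f = 2x^7 - (11/2)x^6 + 6x^5 - (25/8)x^4 - (13/8)x^3 + (111/32)x^2 + (17/4)x - 347/128
E_{-1} E_{-1/2} f = 2x^7 - (39/2)x^6 + 81x^5 - (1485/8)x^4 + (2007/8)x^3 - (6237/32)x^2 + (1311/16)x - 2367/128
[E_{-1/2}, E_{-1}] f = 0
E_{-4} f = 2x^7 - (109/2)x^6 + 636x^5 - 4120x^4 + (63991/4)x^3 - 37221x^2 + 48026x - 26504
([E_{-1/2}, E_{-1}] + E_{-4}) f = 2x^7 - (109/2)x^6 + 636x^5 - 4120x^4 + (63991/4)x^3 - 37221x^2 + 48026x - 26504
∇ f = 14x^6 - 33x^5 + (95/2)x^4 - 40x^3 + (51/4)x^2 + (7/4)x + 17/4
D ∇ f = 84x^5 - 165x^4 + 190x^3 - 120x^2 + (51/2)x + 7/4
D (D ∇) f = 420x^4 - 660x^3 + 570x^2 - 240x + 51/2
E_{-2} D (D ∇) f = 420x^4 - 4020x^3 + 14610x^2 - 23880x + 29571/2
θ f = 14x^7 + 9x^6 - (27/4)x^3 + 6x
Δ θ f = 98x^6 + 348x^5 + 625x^4 + 670x^3 + (1635/4)x^2 + (527/4)x + 89/4
(([E_{-1/2}, E_{-1}] + E_{-4}) + E_{-2} D D ∇ + Δ θ) f = 2x^7 + (87/2)x^6 + 984x^5 - 3075x^4 + (50591/4)x^3 - (88809/4)x^2 + (97111/4)x - 46785/4

g(x) = 2x^7 + (87/2)x^6 + 984x^5 - 3075x^4 + (50591/4)x^3 - (88809/4)x^2 + (97111/4)x - 46785/4


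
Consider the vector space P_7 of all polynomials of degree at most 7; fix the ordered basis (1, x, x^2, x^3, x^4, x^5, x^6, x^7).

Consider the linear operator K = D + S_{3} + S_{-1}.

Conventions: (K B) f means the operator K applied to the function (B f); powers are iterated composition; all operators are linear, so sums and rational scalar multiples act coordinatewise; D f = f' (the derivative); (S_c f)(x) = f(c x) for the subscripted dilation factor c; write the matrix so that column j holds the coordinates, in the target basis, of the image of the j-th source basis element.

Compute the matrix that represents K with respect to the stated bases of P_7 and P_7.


image of 1: 2
image of x: 2x + 1
image of x^2: 10x^2 + 2x
image of x^3: 26x^3 + 3x^2
image of x^4: 82x^4 + 4x^3
image of x^5: 242x^5 + 5x^4
image of x^6: 730x^6 + 6x^5
image of x^7: 2186x^7 + 7x^6
each image's coordinates form column j of the matrix

the matrix is [[2, 1, 0, 0, 0, 0, 0, 0]; [0, 2, 2, 0, 0, 0, 0, 0]; [0, 0, 10, 3, 0, 0, 0, 0]; [0, 0, 0, 26, 4, 0, 0, 0]; [0, 0, 0, 0, 82, 5, 0, 0]; [0, 0, 0, 0, 0, 242, 6, 0]; [0, 0, 0, 0, 0, 0, 730, 7]; [0, 0, 0, 0, 0, 0, 0, 2186]] (rows listed top to bottom)


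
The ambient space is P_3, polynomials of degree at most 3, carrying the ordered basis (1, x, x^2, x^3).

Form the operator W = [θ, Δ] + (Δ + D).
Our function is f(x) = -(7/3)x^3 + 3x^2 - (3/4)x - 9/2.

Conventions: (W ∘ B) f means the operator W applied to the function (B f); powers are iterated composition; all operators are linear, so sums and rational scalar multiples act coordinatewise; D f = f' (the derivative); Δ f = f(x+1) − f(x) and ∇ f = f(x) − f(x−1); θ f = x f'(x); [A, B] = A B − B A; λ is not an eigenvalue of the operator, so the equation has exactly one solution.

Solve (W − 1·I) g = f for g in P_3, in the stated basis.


write g with unknown coordinates in the stated basis and equate coefficients in (W − 1·I) g = f
solving from the highest basis element down gives g = (7/3)x^3 + 4x^2 + (7/4)x - 29/12
check: W g = 7x^2 + x - 83/12
so W g − 1·g = -(7/3)x^3 + 3x^2 - (3/4)x - 9/2 = f ✓

the result is g(x) = (7/3)x^3 + 4x^2 + (7/4)x - 29/12


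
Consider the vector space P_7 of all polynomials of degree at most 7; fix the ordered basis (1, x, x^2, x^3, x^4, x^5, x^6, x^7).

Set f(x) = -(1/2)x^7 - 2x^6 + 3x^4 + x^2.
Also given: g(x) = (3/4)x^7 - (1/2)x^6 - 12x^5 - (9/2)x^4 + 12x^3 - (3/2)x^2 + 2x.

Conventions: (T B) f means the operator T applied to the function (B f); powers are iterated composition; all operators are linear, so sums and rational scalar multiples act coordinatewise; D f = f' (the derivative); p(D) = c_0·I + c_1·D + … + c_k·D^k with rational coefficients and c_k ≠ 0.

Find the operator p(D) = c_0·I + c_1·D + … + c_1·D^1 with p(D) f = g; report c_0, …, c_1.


p(D) = -(3/2)·I + D, i.e. c_0 = -3/2, c_1 = 1

D^0 f = -(1/2)x^7 - 2x^6 + 3x^4 + x^2
D^1 f = -(7/2)x^6 - 12x^5 + 12x^3 + 2x
matching coefficients of g against c_0 f + c_1 Df + … from the top degree down determines the c_i
solution: c_0 = -3/2, c_1 = 1


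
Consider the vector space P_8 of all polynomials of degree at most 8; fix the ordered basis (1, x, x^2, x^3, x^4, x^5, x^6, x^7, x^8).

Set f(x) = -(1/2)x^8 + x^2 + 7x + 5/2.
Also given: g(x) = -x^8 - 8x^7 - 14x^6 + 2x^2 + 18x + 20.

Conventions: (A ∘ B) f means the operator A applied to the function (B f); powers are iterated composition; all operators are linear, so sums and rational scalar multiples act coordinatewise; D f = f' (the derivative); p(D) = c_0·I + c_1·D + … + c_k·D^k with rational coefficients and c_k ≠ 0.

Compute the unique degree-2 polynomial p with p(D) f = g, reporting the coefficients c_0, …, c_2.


c_0 = 2, c_1 = 2, c_2 = 1/2

D^0 f = -(1/2)x^8 + x^2 + 7x + 5/2
D^1 f = -4x^7 + 2x + 7
D^2 f = -28x^6 + 2
matching coefficients of g against c_0 f + c_1 Df + … from the top degree down determines the c_i
solution: c_0 = 2, c_1 = 2, c_2 = 1/2


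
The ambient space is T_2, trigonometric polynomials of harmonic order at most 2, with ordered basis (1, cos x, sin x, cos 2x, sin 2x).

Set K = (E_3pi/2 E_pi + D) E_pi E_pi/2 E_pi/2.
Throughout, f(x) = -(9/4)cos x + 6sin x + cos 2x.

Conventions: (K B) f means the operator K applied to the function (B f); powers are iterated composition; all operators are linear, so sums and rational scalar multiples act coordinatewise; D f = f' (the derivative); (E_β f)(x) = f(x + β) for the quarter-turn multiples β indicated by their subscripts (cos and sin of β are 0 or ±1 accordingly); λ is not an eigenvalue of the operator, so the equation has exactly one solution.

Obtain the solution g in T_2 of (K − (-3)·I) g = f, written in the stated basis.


write g with unknown coordinates in the stated basis and equate coefficients in (K − (-3)·I) g = f
solving from the highest basis element down gives g = -(75/52)cos x + (27/26)sin x + (1/4)cos 2x + (1/4)sin 2x
check: K g = (27/13)cos x + (75/26)sin x + (1/4)cos 2x - (3/4)sin 2x
so K g − (-3)·g = -(9/4)cos x + 6sin x + cos 2x = f ✓

g(x) = -(75/52)cos x + (27/26)sin x + (1/4)cos 2x + (1/4)sin 2x


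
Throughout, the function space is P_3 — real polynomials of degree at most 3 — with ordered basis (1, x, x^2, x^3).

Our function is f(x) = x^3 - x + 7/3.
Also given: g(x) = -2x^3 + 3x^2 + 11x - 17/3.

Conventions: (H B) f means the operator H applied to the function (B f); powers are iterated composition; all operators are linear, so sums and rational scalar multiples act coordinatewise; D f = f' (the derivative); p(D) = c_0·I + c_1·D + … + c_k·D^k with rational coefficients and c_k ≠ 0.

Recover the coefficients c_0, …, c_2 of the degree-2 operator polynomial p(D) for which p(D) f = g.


D^0 f = x^3 - x + 7/3
D^1 f = 3x^2 - 1
D^2 f = 6x
matching coefficients of g against c_0 f + c_1 Df + … from the top degree down determines the c_i
solution: c_0 = -2, c_1 = 1, c_2 = 3/2

c_0 = -2, c_1 = 1, c_2 = 3/2


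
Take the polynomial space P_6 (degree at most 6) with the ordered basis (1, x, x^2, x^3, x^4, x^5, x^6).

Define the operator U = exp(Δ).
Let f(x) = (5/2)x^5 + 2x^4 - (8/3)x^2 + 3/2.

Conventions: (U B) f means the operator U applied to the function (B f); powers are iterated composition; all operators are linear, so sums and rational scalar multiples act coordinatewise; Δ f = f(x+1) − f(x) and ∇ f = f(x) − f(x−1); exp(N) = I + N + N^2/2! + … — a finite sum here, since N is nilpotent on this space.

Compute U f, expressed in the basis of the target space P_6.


order-1 term: (25/2)x^4 + 33x^3 + 37x^2 + (91/6)x + 11/6
order-2 term: 25x^3 + 87x^2 + (223/2)x + 293/6
order-3 term: 25x^2 + 83x + 149/2
order-4 term: (25/2)x + 27
order-5 term: 5/2
the series for exp(Δ) f terminates at order 5
exp(Δ) f = (5/2)x^5 + (29/2)x^4 + 58x^3 + (439/3)x^2 + (1333/6)x + 937/6

the result is g(x) = (5/2)x^5 + (29/2)x^4 + 58x^3 + (439/3)x^2 + (1333/6)x + 937/6


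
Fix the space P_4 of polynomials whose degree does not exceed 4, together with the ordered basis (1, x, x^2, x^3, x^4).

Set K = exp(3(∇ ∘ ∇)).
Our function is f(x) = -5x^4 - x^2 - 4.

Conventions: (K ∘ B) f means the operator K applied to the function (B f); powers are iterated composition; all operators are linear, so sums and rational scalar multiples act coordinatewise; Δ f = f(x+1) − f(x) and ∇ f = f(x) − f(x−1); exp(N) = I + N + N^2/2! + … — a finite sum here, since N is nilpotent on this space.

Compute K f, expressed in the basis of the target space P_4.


order-1 term: -180x^2 + 360x - 216
order-2 term: -540
the series for exp(3(∇ ∘ ∇)) f terminates at order 2
exp(3(∇ ∘ ∇)) f = -5x^4 - 181x^2 + 360x - 760

the image equals g(x) = -5x^4 - 181x^2 + 360x - 760


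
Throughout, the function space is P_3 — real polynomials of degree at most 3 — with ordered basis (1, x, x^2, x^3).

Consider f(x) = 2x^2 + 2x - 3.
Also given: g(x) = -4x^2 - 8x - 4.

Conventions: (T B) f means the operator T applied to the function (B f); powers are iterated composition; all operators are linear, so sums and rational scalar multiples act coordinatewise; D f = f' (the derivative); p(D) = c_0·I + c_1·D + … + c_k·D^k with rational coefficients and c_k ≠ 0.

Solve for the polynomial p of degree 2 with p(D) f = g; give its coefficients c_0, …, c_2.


p(D) = -2·I − D − 2·D^2, i.e. c_0 = -2, c_1 = -1, c_2 = -2

D^0 f = 2x^2 + 2x - 3
D^1 f = 4x + 2
D^2 f = 4
matching coefficients of g against c_0 f + c_1 Df + … from the top degree down determines the c_i
solution: c_0 = -2, c_1 = -1, c_2 = -2


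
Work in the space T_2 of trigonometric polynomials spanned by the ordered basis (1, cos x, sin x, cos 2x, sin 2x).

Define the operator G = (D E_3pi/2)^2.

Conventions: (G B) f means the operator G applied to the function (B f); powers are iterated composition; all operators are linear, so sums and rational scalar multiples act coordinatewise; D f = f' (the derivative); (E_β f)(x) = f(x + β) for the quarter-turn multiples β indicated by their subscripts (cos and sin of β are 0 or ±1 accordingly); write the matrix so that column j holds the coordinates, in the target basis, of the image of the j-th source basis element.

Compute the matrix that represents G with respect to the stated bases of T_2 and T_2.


the matrix is [[0, 0, 0, 0, 0]; [0, 1, 0, 0, 0]; [0, 0, 1, 0, 0]; [0, 0, 0, -4, 0]; [0, 0, 0, 0, -4]] (rows listed top to bottom)

image of 1: 0
image of cos x: cos x
image of sin x: sin x
image of cos 2x: -4cos 2x
image of sin 2x: -4sin 2x
each image's coordinates form column j of the matrix


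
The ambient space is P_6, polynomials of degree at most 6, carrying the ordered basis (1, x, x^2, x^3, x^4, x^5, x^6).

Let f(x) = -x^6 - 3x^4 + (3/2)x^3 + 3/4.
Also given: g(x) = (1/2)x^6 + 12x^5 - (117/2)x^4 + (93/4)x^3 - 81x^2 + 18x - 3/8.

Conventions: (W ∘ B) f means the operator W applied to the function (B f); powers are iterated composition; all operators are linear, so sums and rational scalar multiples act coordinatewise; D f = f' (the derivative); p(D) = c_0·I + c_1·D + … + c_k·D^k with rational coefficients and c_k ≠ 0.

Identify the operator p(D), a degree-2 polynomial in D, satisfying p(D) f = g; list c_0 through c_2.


c_0 = -1/2, c_1 = -2, c_2 = 2

D^0 f = -x^6 - 3x^4 + (3/2)x^3 + 3/4
D^1 f = -6x^5 - 12x^3 + (9/2)x^2
D^2 f = -30x^4 - 36x^2 + 9x
matching coefficients of g against c_0 f + c_1 Df + … from the top degree down determines the c_i
solution: c_0 = -1/2, c_1 = -2, c_2 = 2


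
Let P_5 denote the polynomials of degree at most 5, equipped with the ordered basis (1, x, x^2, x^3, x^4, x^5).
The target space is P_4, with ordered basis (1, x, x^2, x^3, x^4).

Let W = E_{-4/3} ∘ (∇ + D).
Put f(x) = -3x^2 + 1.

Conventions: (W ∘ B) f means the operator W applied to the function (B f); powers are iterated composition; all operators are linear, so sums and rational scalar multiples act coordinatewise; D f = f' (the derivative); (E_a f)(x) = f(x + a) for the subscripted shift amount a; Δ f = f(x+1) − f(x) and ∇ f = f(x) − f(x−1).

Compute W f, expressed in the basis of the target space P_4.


the image equals g(x) = -12x + 19

∇ f = -6x + 3
D f = -6x
(∇ + D) f = -12x + 3
E_{-4/3} (∇ + D) f = -12x + 19


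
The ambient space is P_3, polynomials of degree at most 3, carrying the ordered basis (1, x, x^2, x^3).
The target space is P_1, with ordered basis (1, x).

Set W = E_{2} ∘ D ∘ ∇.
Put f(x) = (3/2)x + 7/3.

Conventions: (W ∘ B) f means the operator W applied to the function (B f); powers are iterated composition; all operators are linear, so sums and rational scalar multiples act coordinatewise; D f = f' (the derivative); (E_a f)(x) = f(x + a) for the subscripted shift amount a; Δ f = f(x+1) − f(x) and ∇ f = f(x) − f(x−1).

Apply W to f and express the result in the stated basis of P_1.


the image equals g(x) = 0

∇ f = 3/2
D ∇ f = 0
E_{2} (D ∘ ∇) f = 0


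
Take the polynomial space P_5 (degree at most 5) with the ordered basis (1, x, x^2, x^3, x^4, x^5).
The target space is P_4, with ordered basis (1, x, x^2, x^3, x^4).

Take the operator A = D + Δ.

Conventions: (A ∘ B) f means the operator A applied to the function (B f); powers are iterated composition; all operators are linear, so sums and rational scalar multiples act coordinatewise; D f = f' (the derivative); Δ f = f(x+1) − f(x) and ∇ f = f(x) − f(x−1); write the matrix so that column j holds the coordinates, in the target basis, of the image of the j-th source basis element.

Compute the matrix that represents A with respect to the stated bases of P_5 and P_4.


image of 1: 0
image of x: 2
image of x^2: 4x + 1
image of x^3: 6x^2 + 3x + 1
image of x^4: 8x^3 + 6x^2 + 4x + 1
image of x^5: 10x^4 + 10x^3 + 10x^2 + 5x + 1
each image's coordinates form column j of the matrix

the matrix is [[0, 2, 1, 1, 1, 1]; [0, 0, 4, 3, 4, 5]; [0, 0, 0, 6, 6, 10]; [0, 0, 0, 0, 8, 10]; [0, 0, 0, 0, 0, 10]] (rows listed top to bottom)


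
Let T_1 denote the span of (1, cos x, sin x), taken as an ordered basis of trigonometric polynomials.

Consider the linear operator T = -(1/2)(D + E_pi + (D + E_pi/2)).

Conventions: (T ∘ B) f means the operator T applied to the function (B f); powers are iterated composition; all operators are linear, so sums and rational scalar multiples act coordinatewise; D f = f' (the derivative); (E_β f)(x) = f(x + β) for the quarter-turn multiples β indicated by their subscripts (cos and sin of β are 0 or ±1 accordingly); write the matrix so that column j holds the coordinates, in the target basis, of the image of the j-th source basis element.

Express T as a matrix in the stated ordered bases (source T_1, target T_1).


image of 1: -1
image of cos x: (1/2)cos x + (3/2)sin x
image of sin x: -(3/2)cos x + (1/2)sin x
each image's coordinates form column j of the matrix

the matrix is [[-1, 0, 0]; [0, 1/2, -3/2]; [0, 3/2, 1/2]] (rows listed top to bottom)


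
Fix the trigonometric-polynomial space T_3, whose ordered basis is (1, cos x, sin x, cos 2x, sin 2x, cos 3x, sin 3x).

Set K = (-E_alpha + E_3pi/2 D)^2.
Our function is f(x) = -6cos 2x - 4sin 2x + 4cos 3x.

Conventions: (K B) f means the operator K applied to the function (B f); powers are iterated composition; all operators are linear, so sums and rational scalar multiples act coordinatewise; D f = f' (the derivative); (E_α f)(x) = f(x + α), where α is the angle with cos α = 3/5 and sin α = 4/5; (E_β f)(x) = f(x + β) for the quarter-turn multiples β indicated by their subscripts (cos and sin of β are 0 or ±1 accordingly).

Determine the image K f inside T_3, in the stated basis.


the image equals g(x) = (36706/625)cos 2x + (15492/625)sin 2x + (258512/15625)cos 3x - (90816/15625)sin 3x

E_alpha f = -(54/25)cos 2x + (172/25)sin 2x - (468/125)cos 3x - (176/125)sin 3x
(-E_alpha) f = (54/25)cos 2x - (172/25)sin 2x + (468/125)cos 3x + (176/125)sin 3x
D f = -8cos 2x + 12sin 2x - 12sin 3x
E_3pi/2 D f = 8cos 2x - 12sin 2x - 12cos 3x
(-E_alpha + E_3pi/2 D) f = (254/25)cos 2x - (472/25)sin 2x - (1032/125)cos 3x + (176/125)sin 3x
E_alpha (-E_alpha + E_3pi/2 D) f = -(13106/625)cos 2x - (2792/625)sin 2x + (128488/15625)cos 3x + (24816/15625)sin 3x
(-E_alpha) (-E_alpha + E_3pi/2 D) f = (13106/625)cos 2x + (2792/625)sin 2x - (128488/15625)cos 3x - (24816/15625)sin 3x
D (-E_alpha + E_3pi/2 D) f = -(944/25)cos 2x - (508/25)sin 2x + (528/125)cos 3x + (3096/125)sin 3x
E_3pi/2 D (-E_alpha + E_3pi/2 D) f = (944/25)cos 2x + (508/25)sin 2x + (3096/125)cos 3x - (528/125)sin 3x
(-E_alpha + E_3pi/2 D) (-E_alpha + E_3pi/2 D) f = (36706/625)cos 2x + (15492/625)sin 2x + (258512/15625)cos 3x - (90816/15625)sin 3x


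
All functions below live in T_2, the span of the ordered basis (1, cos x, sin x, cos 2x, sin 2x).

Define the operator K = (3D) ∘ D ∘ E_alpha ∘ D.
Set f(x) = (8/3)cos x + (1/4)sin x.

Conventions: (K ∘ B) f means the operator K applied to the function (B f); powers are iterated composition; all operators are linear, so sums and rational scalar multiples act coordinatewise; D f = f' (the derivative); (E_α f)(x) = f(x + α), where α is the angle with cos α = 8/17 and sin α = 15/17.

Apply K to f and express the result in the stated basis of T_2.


D f = (1/4)cos x - (8/3)sin x
E_alpha D f = -(38/17)cos x - (301/204)sin x
D E_alpha D f = -(301/204)cos x + (38/17)sin x
D (D ∘ E_alpha ∘ D) f = (38/17)cos x + (301/204)sin x
(3D) (D ∘ E_alpha ∘ D) f = (114/17)cos x + (301/68)sin x

the result is g(x) = (114/17)cos x + (301/68)sin x


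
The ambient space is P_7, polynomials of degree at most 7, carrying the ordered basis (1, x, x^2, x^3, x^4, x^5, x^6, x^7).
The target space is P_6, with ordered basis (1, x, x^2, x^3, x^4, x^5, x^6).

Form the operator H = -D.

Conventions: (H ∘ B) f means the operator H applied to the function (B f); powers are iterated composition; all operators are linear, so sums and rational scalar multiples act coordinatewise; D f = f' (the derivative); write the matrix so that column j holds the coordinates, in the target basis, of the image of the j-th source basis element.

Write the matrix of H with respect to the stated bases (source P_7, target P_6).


the matrix is [[0, -1, 0, 0, 0, 0, 0, 0]; [0, 0, -2, 0, 0, 0, 0, 0]; [0, 0, 0, -3, 0, 0, 0, 0]; [0, 0, 0, 0, -4, 0, 0, 0]; [0, 0, 0, 0, 0, -5, 0, 0]; [0, 0, 0, 0, 0, 0, -6, 0]; [0, 0, 0, 0, 0, 0, 0, -7]] (rows listed top to bottom)

image of 1: 0
image of x: -1
image of x^2: -2x
image of x^3: -3x^2
image of x^4: -4x^3
image of x^5: -5x^4
image of x^6: -6x^5
image of x^7: -7x^6
each image's coordinates form column j of the matrix


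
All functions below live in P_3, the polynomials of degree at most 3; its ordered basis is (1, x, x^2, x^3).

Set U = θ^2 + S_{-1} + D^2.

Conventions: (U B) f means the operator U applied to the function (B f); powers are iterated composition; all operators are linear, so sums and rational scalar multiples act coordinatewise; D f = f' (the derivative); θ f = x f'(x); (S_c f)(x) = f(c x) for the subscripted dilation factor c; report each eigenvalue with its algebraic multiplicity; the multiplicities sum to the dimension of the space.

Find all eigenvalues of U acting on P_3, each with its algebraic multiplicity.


image of 1: 1
image of x: 0
image of x^2: 5x^2 + 2
image of x^3: 8x^3 + 6x
the matrix is upper triangular; its diagonal is (1, 0, 5, 8)
for a triangular matrix the eigenvalues are the diagonal entries, with algebraic multiplicity their repetition count

λ = 0 (multiplicity 1), λ = 1 (multiplicity 1), λ = 5 (multiplicity 1), λ = 8 (multiplicity 1)


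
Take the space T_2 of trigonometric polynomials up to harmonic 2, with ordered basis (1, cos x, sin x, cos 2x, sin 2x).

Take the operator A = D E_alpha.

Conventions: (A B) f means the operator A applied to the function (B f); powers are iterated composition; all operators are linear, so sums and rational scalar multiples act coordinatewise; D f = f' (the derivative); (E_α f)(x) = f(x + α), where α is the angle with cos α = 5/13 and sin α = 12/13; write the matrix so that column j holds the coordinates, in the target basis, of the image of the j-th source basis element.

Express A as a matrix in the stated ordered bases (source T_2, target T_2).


image of 1: 0
image of cos x: -(12/13)cos x - (5/13)sin x
image of sin x: (5/13)cos x - (12/13)sin x
image of cos 2x: -(240/169)cos 2x + (238/169)sin 2x
image of sin 2x: -(238/169)cos 2x - (240/169)sin 2x
each image's coordinates form column j of the matrix

the matrix is [[0, 0, 0, 0, 0]; [0, -12/13, 5/13, 0, 0]; [0, -5/13, -12/13, 0, 0]; [0, 0, 0, -240/169, -238/169]; [0, 0, 0, 238/169, -240/169]] (rows listed top to bottom)


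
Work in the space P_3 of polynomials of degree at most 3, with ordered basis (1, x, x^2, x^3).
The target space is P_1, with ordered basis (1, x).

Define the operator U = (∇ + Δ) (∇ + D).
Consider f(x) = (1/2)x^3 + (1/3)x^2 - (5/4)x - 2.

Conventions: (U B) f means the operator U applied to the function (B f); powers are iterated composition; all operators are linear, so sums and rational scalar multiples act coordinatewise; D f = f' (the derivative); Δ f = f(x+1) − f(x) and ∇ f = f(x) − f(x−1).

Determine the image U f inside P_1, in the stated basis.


∇ f = (3/2)x^2 - (5/6)x - 13/12
D f = (3/2)x^2 + (2/3)x - 5/4
(∇ + D) f = 3x^2 - (1/6)x - 7/3
∇ (∇ + D) f = 6x - 19/6
Δ (∇ + D) f = 6x + 17/6
(∇ + Δ) (∇ + D) f = 12x - 1/3

the result is g(x) = 12x - 1/3


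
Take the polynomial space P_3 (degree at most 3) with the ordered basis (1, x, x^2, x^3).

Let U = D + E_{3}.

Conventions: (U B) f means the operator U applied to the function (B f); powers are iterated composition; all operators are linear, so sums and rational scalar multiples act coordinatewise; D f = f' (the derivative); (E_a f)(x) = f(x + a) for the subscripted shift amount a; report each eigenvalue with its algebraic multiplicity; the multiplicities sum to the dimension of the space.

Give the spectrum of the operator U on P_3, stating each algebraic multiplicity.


image of 1: 1
image of x: x + 4
image of x^2: x^2 + 8x + 9
image of x^3: x^3 + 12x^2 + 27x + 27
the matrix is upper triangular; its diagonal is (1, 1, 1, 1)
for a triangular matrix the eigenvalues are the diagonal entries, with algebraic multiplicity their repetition count

λ = 1 (multiplicity 4)


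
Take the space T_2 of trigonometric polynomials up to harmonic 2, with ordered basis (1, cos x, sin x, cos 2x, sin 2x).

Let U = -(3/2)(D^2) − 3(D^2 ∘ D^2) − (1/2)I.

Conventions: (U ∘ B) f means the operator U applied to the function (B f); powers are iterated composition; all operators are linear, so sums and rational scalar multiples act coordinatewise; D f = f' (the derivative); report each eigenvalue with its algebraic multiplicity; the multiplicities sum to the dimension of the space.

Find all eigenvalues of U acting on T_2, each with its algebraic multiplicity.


image of 1: -1/2
image of cos x: -2cos x
image of sin x: -2sin x
image of cos 2x: -(85/2)cos 2x
image of sin 2x: -(85/2)sin 2x
the matrix is diagonal; its diagonal is (-1/2, -2, -2, -85/2, -85/2)
for a triangular matrix the eigenvalues are the diagonal entries, with algebraic multiplicity their repetition count

λ = -85/2 (multiplicity 2), λ = -2 (multiplicity 2), λ = -1/2 (multiplicity 1)


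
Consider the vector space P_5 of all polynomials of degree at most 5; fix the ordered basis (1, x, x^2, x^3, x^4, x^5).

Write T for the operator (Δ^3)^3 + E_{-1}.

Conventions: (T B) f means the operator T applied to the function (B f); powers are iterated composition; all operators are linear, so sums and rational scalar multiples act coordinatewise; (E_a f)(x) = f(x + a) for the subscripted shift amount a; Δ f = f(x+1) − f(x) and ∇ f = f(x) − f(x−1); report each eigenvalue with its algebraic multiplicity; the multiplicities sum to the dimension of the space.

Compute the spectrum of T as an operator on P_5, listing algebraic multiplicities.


image of 1: 1
image of x: x - 1
image of x^2: x^2 - 2x + 1
image of x^3: x^3 - 3x^2 + 3x - 1
image of x^4: x^4 - 4x^3 + 6x^2 - 4x + 1
image of x^5: x^5 - 5x^4 + 10x^3 - 10x^2 + 5x - 1
the matrix is upper triangular; its diagonal is (1, 1, 1, 1, 1, 1)
for a triangular matrix the eigenvalues are the diagonal entries, with algebraic multiplicity their repetition count

λ = 1 (multiplicity 6)


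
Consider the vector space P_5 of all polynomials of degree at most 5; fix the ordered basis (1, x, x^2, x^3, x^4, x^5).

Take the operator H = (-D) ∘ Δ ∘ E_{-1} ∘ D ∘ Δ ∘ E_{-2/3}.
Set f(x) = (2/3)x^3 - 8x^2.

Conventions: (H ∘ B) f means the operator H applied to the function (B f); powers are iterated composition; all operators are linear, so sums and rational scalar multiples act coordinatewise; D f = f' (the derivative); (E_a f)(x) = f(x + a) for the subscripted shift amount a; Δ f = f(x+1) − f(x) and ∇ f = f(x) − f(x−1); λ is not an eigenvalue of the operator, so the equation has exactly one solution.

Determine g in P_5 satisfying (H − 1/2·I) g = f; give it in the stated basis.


write g with unknown coordinates in the stated basis and equate coefficients in (H − 1/2·I) g = f
solving from the highest basis element down gives g = -(4/3)x^3 + 16x^2
check: H g = 0
so H g − 1/2·g = (2/3)x^3 - 8x^2 = f ✓

the result is g(x) = -(4/3)x^3 + 16x^2


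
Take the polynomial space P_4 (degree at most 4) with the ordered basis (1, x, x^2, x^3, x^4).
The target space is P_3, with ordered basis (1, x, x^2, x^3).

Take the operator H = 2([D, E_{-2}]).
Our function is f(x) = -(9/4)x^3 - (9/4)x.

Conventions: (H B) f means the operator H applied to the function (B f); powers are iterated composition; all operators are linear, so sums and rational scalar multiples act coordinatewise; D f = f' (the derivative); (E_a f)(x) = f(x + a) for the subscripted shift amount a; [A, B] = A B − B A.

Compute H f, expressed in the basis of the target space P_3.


the image equals g(x) = 0

E_{-2} f = -(9/4)x^3 + (27/2)x^2 - (117/4)x + 45/2
D E_{-2} f = -(27/4)x^2 + 27x - 117/4
D f = -(27/4)x^2 - 9/4
E_{-2} D f = -(27/4)x^2 + 27x - 117/4
[D, E_{-2}] f = 0
(2([D, E_{-2}])) f = 0


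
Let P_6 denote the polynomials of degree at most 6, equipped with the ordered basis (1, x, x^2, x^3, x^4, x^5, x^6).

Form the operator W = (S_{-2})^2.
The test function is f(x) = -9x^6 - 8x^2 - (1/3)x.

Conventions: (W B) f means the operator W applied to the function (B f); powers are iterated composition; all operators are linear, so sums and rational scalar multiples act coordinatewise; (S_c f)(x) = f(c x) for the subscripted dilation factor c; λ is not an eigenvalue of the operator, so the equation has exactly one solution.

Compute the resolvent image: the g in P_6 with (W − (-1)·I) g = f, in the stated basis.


write g with unknown coordinates in the stated basis and equate coefficients in (W − (-1)·I) g = f
solving from the highest basis element down gives g = -(9/4097)x^6 - (8/17)x^2 - (1/15)x
check: W g = -(36864/4097)x^6 - (128/17)x^2 - (4/15)x
so W g − (-1)·g = -9x^6 - 8x^2 - (1/3)x = f ✓

g(x) = -(9/4097)x^6 - (8/17)x^2 - (1/15)x


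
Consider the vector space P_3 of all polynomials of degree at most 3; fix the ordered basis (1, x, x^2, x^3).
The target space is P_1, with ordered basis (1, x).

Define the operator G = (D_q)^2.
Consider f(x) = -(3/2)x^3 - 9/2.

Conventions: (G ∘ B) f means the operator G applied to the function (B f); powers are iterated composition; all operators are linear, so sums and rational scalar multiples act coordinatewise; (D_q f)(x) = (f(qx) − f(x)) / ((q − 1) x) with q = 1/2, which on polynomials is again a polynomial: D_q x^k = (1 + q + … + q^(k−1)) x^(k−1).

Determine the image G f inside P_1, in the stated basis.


the result is g(x) = -(63/16)x

D_q f = -(21/8)x^2
D_q D_q f = -(63/16)x


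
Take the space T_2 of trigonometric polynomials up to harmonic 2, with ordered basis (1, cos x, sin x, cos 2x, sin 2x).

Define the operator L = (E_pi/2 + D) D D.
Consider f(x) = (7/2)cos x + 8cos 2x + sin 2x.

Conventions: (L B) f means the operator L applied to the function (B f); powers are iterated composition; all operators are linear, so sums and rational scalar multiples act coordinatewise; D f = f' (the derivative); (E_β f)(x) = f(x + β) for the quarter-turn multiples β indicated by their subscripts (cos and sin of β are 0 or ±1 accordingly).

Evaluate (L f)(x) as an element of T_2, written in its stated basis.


D f = -(7/2)sin x + 2cos 2x - 16sin 2x
D D f = -(7/2)cos x - 32cos 2x - 4sin 2x
E_pi/2 (D D) f = (7/2)sin x + 32cos 2x + 4sin 2x
D (D D) f = (7/2)sin x - 8cos 2x + 64sin 2x
(E_pi/2 + D) (D D) f = 7sin x + 24cos 2x + 68sin 2x

g(x) = 7sin x + 24cos 2x + 68sin 2x
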